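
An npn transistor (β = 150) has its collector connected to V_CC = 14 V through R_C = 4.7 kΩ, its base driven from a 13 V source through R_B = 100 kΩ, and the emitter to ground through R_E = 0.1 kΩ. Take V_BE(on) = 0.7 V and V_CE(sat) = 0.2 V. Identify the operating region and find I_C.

saturation; I_C ≈ 2.9 mA

Assume active: I_B = (13 − 0.7)/(100 + 151×0.1) = 0.107 mA, I_C = β·I_B = 16 mA.
Then V_CE = 14 − 16×4.7 − 16.1×0.1 = -63 V < 0.2 V — the active assumption fails.
Re-solve with V_CE = 0.2 V. KCL at the emitter: V_E/R_E = (V_BB−0.7−V_E)/R_B + (V_CC−0.2−V_E)/R_C, giving V_E = 0.299 V.
I_C = (V_CC − 0.2 − V_E)/R_C = (13.8 − 0.299)/4.7 = 2.87 mA.
Check: I_B = (12.3 − 0.299)/100 = 0.12 mA, and β·I_B = 18 mA > I_C, confirming saturation.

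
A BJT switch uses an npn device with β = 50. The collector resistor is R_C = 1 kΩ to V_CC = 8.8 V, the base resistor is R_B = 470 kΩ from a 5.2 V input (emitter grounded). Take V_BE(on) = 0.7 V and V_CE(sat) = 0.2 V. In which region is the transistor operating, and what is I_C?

active; I_C ≈ 0.48 mA

Assume active. Base-emitter loop: I_B = (V_BB − V_BE)/R_B = (5.2 − 0.7)/470 = 0.00957 mA.
I_C = β·I_B = 50×0.00957 = 0.479 mA.
V_CE = V_CC − I_C·R_C = 8.8 − 0.479×1 = 8.32 V > V_CE(sat), so the active-region assumption holds.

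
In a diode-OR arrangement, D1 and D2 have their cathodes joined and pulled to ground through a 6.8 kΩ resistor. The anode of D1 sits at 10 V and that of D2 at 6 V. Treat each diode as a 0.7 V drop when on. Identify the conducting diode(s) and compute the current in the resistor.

Only D1 conducts; I_R ≈ 1.4 mA

Assume both conduct. Then node N would need to be at both 10−0.7 = 9.3 V and 6−0.7 = 5.3 V, which is impossible.
Assume only D1 conducts: V_N = 10 − 0.7 = 9.3 V, so I_R = 9.3/6.8 = 1.37 mA.
Check D2: its anode-to-cathode voltage is 6 − 9.3 = -3.3 V < 0.7 V, so it is off. The assumption is consistent.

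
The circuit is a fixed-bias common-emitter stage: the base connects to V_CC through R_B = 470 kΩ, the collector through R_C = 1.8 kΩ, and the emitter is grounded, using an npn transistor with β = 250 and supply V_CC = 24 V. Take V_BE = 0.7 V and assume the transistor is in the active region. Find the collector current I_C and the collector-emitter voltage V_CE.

I_C ≈ 12 mA, V_CE ≈ 1.7 V

Base loop: V_CC = I_B·R_B + V_BE, so I_B = (24 − 0.7)/470 kΩ = 0.0496 mA.
In the active region I_C = β·I_B = 250 × 0.0496 = 12.4 mA.
Collector loop: V_CE = V_CC − I_C·R_C = 24 − 12.4×1.8 = 1.69 V.
Since V_CE = 1.69 V > V_CE(sat) ≈ 0.2 V, the transistor is in the active region as assumed.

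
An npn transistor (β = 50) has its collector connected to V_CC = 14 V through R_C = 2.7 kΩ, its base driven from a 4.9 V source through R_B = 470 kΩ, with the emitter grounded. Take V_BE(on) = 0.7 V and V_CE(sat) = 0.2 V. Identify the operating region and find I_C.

Assume active. Base-emitter loop: I_B = (V_BB − V_BE)/R_B = (4.9 − 0.7)/470 = 0.00894 mA.
I_C = β·I_B = 50×0.00894 = 0.447 mA.
V_CE = V_CC − I_C·R_C = 14 − 0.447×2.7 = 12.8 V > V_CE(sat), so the active-region assumption holds.

active; I_C ≈ 0.45 mA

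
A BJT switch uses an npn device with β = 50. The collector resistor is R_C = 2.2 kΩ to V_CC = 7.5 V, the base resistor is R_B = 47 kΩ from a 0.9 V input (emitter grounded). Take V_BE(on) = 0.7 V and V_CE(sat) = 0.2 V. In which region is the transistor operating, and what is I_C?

Assume active. Base-emitter loop: I_B = (V_BB − V_BE)/R_B = (0.9 − 0.7)/47 = 0.00426 mA.
I_C = β·I_B = 50×0.00426 = 0.213 mA.
V_CE = V_CC − I_C·R_C = 7.5 − 0.213×2.2 = 7.03 V > V_CE(sat), so the active-region assumption holds.

active; I_C ≈ 0.21 mA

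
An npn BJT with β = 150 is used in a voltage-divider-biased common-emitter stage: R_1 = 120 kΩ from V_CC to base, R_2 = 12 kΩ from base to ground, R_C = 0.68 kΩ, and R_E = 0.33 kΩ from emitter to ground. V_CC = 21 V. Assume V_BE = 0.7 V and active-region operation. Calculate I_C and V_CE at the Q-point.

I_C ≈ 3 mA, V_CE ≈ 18 V

Thevenize the base divider: V_Th = V_CC·R_2/(R_1+R_2) = 21×12/132 = 1.91 V, R_Th = R_1‖R_2 = 10.9 kΩ.
Base-emitter loop: V_Th = I_B·R_Th + V_BE + (β+1)I_B·R_E, so I_B = (1.91 − 0.7) / (10.9 + 151×0.33) = 0.0199 mA.
I_C = β·I_B = 150×0.0199 = 2.99 mA, and I_E = (β+1)I_B = 3.01 mA.
V_CE = V_CC − I_C·R_C − I_E·R_E = 21 − 2.99×0.68 − 3.01×0.33 = 18 V.
V_CE = 18 V > 0.2 V confirms active-region operation.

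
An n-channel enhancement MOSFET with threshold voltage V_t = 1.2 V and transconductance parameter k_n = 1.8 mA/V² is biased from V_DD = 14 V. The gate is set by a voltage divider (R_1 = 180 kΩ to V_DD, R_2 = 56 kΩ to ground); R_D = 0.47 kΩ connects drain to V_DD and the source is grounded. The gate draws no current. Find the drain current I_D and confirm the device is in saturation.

I_D ≈ 4.1 mA

V_G = V_DD·R_2/(R_1+R_2) = 14×56/236 = 3.32 V. With the source grounded, V_GS = V_G = 3.32 V.
Assume saturation: I_D = (k_n/2)(V_GS − V_t)² = (1.8/2)×(3.32 − 1.2)² = 0.9×2.12² = 4.05 mA.
V_DS = V_DD − I_D·R_D = 14 − 4.05×0.47 = 12.1 V.
Saturation requires V_DS ≥ V_GS − V_t = 2.12 V; 12.1 ≥ 2.12 ✓.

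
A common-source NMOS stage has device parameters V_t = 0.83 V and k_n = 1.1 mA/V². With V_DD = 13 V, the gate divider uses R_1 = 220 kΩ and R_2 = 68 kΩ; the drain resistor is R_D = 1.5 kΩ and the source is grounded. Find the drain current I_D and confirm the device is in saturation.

V_G = V_DD·R_2/(R_1+R_2) = 13×68/288 = 3.07 V. With the source grounded, V_GS = V_G = 3.07 V.
Assume saturation: I_D = (k_n/2)(V_GS − V_t)² = (1.1/2)×(3.07 − 0.83)² = 0.55×2.24² = 2.76 mA.
V_DS = V_DD − I_D·R_D = 13 − 2.76×1.5 = 8.86 V.
Saturation requires V_DS ≥ V_GS − V_t = 2.24 V; 8.86 ≥ 2.24 ✓.

I_D ≈ 2.8 mA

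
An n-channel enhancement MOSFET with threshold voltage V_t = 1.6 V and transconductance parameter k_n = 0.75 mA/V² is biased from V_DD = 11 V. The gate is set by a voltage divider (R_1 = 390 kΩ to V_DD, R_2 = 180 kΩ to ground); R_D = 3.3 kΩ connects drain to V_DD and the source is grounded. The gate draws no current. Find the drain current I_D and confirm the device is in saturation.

I_D ≈ 1.3 mA

V_G = V_DD·R_2/(R_1+R_2) = 11×180/570 = 3.47 V. With the source grounded, V_GS = V_G = 3.47 V.
Assume saturation: I_D = (k_n/2)(V_GS − V_t)² = (0.75/2)×(3.47 − 1.6)² = 0.375×1.87² = 1.32 mA.
V_DS = V_DD − I_D·R_D = 11 − 1.32×3.3 = 6.66 V.
Saturation requires V_DS ≥ V_GS − V_t = 1.87 V; 6.66 ≥ 1.87 ✓.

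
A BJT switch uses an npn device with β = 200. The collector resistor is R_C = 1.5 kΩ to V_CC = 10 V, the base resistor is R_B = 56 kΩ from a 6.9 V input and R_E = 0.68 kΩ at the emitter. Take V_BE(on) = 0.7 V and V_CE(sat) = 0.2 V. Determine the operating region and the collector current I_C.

Assume active: I_B = (6.9 − 0.7)/(56 + 201×0.68) = 0.0322 mA, I_C = β·I_B = 6.44 mA.
Then V_CE = 10 − 6.44×1.5 − 6.47×0.68 = -4.05 V < 0.2 V — the active assumption fails.
Re-solve with V_CE = 0.2 V. KCL at the emitter: V_E/R_E = (V_BB−0.7−V_E)/R_B + (V_CC−0.2−V_E)/R_C, giving V_E = 3.08 V.
I_C = (V_CC − 0.2 − V_E)/R_C = (9.8 − 3.08)/1.5 = 4.48 mA.
Check: I_B = (6.2 − 3.08)/56 = 0.0557 mA, and β·I_B = 11.1 mA > I_C, confirming saturation.

saturation; I_C ≈ 4.5 mA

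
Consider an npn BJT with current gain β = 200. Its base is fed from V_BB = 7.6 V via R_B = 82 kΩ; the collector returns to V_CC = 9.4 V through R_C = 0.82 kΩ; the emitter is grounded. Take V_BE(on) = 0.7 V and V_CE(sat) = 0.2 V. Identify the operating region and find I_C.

saturation; I_C ≈ 11 mA

Assume active: I_B = (7.6 − 0.7)/82 = 0.0841 mA, giving I_C = β·I_B = 16.8 mA.
But then V_CE = 9.4 − 16.8×0.82 = -4.4 V < V_CE(sat) = 0.2 V — impossible in the active region.
So the transistor is saturated. With V_CE = 0.2 V, I_C = (V_CC − 0.2)/R_C = 9.2/0.82 = 11.2 mA.
Check: β·I_B = 16.8 mA > I_C = 11.2 mA, confirming saturation.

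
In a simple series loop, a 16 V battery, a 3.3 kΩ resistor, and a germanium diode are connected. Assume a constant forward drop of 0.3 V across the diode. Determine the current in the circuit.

KVL around the loop: 16 = V_D + I·R = 0.3 + I × 3.3 kΩ.
So I = (16 − 0.3) / 3.3 kΩ = 15.7 / 3.3 = 4.76 mA.

I ≈ 4.8 mA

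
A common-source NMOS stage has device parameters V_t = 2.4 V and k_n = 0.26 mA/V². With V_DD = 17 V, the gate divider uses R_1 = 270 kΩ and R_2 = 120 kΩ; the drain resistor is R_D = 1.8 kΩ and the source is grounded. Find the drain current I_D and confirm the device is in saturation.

I_D ≈ 1 mA

V_G = V_DD·R_2/(R_1+R_2) = 17×120/390 = 5.23 V. With the source grounded, V_GS = V_G = 5.23 V.
Assume saturation: I_D = (k_n/2)(V_GS − V_t)² = (0.26/2)×(5.23 − 2.4)² = 0.13×2.83² = 1.04 mA.
V_DS = V_DD − I_D·R_D = 17 − 1.04×1.8 = 15.1 V.
Saturation requires V_DS ≥ V_GS − V_t = 2.83 V; 15.1 ≥ 2.83 ✓.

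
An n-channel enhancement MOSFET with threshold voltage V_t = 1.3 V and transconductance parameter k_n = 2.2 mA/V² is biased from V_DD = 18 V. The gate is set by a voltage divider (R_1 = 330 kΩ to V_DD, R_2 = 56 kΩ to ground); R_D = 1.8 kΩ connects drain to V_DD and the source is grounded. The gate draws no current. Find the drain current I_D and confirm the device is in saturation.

I_D ≈ 1.9 mA

V_G = V_DD·R_2/(R_1+R_2) = 18×56/386 = 2.61 V. With the source grounded, V_GS = V_G = 2.61 V.
Assume saturation: I_D = (k_n/2)(V_GS − V_t)² = (2.2/2)×(2.61 − 1.3)² = 1.1×1.31² = 1.89 mA.
V_DS = V_DD − I_D·R_D = 18 − 1.89×1.8 = 14.6 V.
Saturation requires V_DS ≥ V_GS − V_t = 1.31 V; 14.6 ≥ 1.31 ✓.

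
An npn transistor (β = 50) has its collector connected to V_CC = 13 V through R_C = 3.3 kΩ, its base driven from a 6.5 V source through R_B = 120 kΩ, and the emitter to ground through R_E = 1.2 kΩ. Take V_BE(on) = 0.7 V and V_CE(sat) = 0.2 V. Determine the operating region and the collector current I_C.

Assume active. Base-emitter loop: I_B = (V_BB − V_BE)/(R_B + (β+1)R_E) = (6.5 − 0.7)/(120 + 51×1.2) = 0.032 mA.
I_C = β·I_B = 50×0.032 = 1.6 mA.
V_CE = V_CC − I_C·R_C − I_E·R_E = 13 − 1.6×3.3 − 1.63×1.2 = 5.76 V > V_CE(sat), so the active-region assumption holds.

active; I_C ≈ 1.6 mA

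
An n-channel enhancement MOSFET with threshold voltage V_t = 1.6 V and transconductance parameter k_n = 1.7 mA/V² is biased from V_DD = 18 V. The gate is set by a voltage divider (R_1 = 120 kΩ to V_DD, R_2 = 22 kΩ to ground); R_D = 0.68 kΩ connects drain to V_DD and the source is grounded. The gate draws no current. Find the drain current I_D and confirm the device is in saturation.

V_G = V_DD·R_2/(R_1+R_2) = 18×22/142 = 2.79 V. With the source grounded, V_GS = V_G = 2.79 V.
Assume saturation: I_D = (k_n/2)(V_GS − V_t)² = (1.7/2)×(2.79 − 1.6)² = 0.85×1.19² = 1.2 mA.
V_DS = V_DD − I_D·R_D = 18 − 1.2×0.68 = 17.2 V.
Saturation requires V_DS ≥ V_GS − V_t = 1.19 V; 17.2 ≥ 1.19 ✓.

I_D ≈ 1.2 mA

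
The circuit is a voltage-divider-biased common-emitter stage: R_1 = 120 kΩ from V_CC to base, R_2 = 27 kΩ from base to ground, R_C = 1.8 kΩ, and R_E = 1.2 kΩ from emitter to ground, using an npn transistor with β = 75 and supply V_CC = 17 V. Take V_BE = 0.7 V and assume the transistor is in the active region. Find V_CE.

Thevenize the base divider: V_Th = V_CC·R_2/(R_1+R_2) = 17×27/147 = 3.12 V, R_Th = R_1‖R_2 = 22 kΩ.
Base-emitter loop: V_Th = I_B·R_Th + V_BE + (β+1)I_B·R_E, so I_B = (3.12 − 0.7) / (22 + 76×1.2) = 0.0214 mA.
I_C = β·I_B = 75×0.0214 = 1.6 mA, and I_E = (β+1)I_B = 1.63 mA.
V_CE = V_CC − I_C·R_C − I_E·R_E = 17 − 1.6×1.8 − 1.63×1.2 = 12.2 V.
V_CE = 12.2 V > 0.2 V confirms active-region operation.

V_CE ≈ 12 V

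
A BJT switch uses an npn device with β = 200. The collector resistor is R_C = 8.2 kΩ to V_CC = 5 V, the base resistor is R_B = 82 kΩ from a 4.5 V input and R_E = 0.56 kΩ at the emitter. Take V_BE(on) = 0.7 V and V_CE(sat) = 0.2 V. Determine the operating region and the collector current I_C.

Assume active: I_B = (4.5 − 0.7)/(82 + 201×0.56) = 0.0195 mA, I_C = β·I_B = 3.91 mA.
Then V_CE = 5 − 3.91×8.2 − 3.93×0.56 = -29.2 V < 0.2 V — the active assumption fails.
Re-solve with V_CE = 0.2 V. KCL at the emitter: V_E/R_E = (V_BB−0.7−V_E)/R_B + (V_CC−0.2−V_E)/R_C, giving V_E = 0.329 V.
I_C = (V_CC − 0.2 − V_E)/R_C = (4.8 − 0.329)/8.2 = 0.545 mA.
Check: I_B = (3.8 − 0.329)/82 = 0.0423 mA, and β·I_B = 8.47 mA > I_C, confirming saturation.

saturation; I_C ≈ 0.55 mA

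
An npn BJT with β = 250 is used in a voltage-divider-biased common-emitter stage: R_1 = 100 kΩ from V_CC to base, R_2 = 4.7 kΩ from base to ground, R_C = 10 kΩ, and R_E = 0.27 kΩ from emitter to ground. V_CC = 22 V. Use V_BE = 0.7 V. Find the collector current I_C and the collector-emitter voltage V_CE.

I_C ≈ 0.99 mA, V_CE ≈ 12 V

Thevenize the base divider: V_Th = V_CC·R_2/(R_1+R_2) = 22×4.7/105 = 0.988 V, R_Th = R_1‖R_2 = 4.49 kΩ.
Base-emitter loop: V_Th = I_B·R_Th + V_BE + (β+1)I_B·R_E, so I_B = (0.988 − 0.7) / (4.49 + 251×0.27) = 0.00398 mA.
I_C = β·I_B = 250×0.00398 = 0.995 mA, and I_E = (β+1)I_B = 0.999 mA.
V_CE = V_CC − I_C·R_C − I_E·R_E = 22 − 0.995×10 − 0.999×0.27 = 11.8 V.
V_CE = 11.8 V > 0.2 V confirms active-region operation.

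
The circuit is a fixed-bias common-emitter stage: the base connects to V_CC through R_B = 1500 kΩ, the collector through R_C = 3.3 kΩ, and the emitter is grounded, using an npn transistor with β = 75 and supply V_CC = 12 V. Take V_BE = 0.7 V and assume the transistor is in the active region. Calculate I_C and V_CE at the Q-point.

Base loop: V_CC = I_B·R_B + V_BE, so I_B = (12 − 0.7)/1500 kΩ = 0.00753 mA.
In the active region I_C = β·I_B = 75 × 0.00753 = 0.565 mA.
Collector loop: V_CE = V_CC − I_C·R_C = 12 − 0.565×3.3 = 10.1 V.
Since V_CE = 10.1 V > V_CE(sat) ≈ 0.2 V, the transistor is in the active region as assumed.

I_C ≈ 0.57 mA, V_CE ≈ 10 V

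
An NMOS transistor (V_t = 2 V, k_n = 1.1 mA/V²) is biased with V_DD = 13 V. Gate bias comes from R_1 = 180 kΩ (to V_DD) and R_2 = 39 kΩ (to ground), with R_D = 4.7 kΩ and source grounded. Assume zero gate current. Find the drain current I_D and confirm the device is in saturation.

V_G = V_DD·R_2/(R_1+R_2) = 13×39/219 = 2.32 V. With the source grounded, V_GS = V_G = 2.32 V.
Assume saturation: I_D = (k_n/2)(V_GS − V_t)² = (1.1/2)×(2.32 − 2)² = 0.55×0.315² = 0.0546 mA.
V_DS = V_DD − I_D·R_D = 13 − 0.0546×4.7 = 12.7 V.
Saturation requires V_DS ≥ V_GS − V_t = 0.315 V; 12.7 ≥ 0.315 ✓.

I_D ≈ 0.055 mA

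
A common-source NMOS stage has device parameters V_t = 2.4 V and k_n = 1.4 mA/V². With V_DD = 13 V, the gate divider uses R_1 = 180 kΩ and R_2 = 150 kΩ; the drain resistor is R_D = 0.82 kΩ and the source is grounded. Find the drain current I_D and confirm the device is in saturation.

I_D ≈ 8.6 mA

V_G = V_DD·R_2/(R_1+R_2) = 13×150/330 = 5.91 V. With the source grounded, V_GS = V_G = 5.91 V.
Assume saturation: I_D = (k_n/2)(V_GS − V_t)² = (1.4/2)×(5.91 − 2.4)² = 0.7×3.51² = 8.62 mA.
V_DS = V_DD − I_D·R_D = 13 − 8.62×0.82 = 5.93 V.
Saturation requires V_DS ≥ V_GS − V_t = 3.51 V; 5.93 ≥ 3.51 ✓.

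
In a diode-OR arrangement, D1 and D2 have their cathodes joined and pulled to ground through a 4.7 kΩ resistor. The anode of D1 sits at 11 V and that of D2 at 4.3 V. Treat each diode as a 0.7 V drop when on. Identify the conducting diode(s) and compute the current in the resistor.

Only D1 conducts; I_R ≈ 2.2 mA

Assume both conduct. Then node N would need to be at both 11−0.7 = 10.3 V and 4.3−0.7 = 3.6 V, which is impossible.
Assume only D1 conducts: V_N = 11 − 0.7 = 10.3 V, so I_R = 10.3/4.7 = 2.19 mA.
Check D2: its anode-to-cathode voltage is 4.3 − 10.3 = -6 V < 0.7 V, so it is off. The assumption is consistent.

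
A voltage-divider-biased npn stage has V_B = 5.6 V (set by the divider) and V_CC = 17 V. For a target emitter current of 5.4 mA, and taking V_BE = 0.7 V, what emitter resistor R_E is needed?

V_E = V_B − V_BE = 5.6 − 0.7 = 4.9 V.
R_E = V_E / I_E = 4.9 / 5.4 = 0.907 kΩ.

R_E ≈ 0.91 kΩ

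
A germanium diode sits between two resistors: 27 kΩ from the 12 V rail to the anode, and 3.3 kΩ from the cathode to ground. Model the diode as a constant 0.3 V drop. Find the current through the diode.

I ≈ 0.39 mA

The two resistors are in series with the diode, so KVL gives 12 = I·27 + 0.3 + I·3.3.
I = (12 − 0.3) / (27 + 3.3) kΩ = 11.7 / 30.3 = 0.386 mA.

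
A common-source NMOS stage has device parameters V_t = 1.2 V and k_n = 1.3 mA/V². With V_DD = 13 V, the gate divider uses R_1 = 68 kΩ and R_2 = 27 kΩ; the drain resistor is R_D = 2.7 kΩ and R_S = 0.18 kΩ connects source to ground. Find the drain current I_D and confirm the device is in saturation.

V_G = V_DD·R_2/(R_1+R_2) = 13×27/95 = 3.69 V.
Assume saturation: I_D = (k_n/2)(V_GS − V_t)² with V_GS = V_G − I_D·R_S = 3.69 − 0.18·I_D.
Substituting gives 0.0211·I_D² − 1.58·I_D + 4.05 = 0, with roots I_D = 2.65 or 72.6 mA.
The root I_D = 72.6 mA gives V_GS = -9.37 V ≤ V_t, so take I_D = 2.65 mA.
Then V_GS = 3.22 V and V_DS = V_DD − I_D(R_D+R_S) = 13 − 2.65×2.88 = 5.38 V.
Saturation requires V_DS ≥ V_GS − V_t = 2.02 V; 5.38 ≥ 2.02 ✓.

I_D ≈ 2.6 mA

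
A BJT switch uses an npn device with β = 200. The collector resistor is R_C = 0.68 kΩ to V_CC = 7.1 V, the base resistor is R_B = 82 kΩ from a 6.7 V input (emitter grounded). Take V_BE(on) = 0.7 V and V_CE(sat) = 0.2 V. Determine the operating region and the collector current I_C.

Assume active: I_B = (6.7 − 0.7)/82 = 0.0732 mA, giving I_C = β·I_B = 14.6 mA.
But then V_CE = 7.1 − 14.6×0.68 = -2.85 V < V_CE(sat) = 0.2 V — impossible in the active region.
So the transistor is saturated. With V_CE = 0.2 V, I_C = (V_CC − 0.2)/R_C = 6.9/0.68 = 10.1 mA.
Check: β·I_B = 14.6 mA > I_C = 10.1 mA, confirming saturation.

saturation; I_C ≈ 10 mA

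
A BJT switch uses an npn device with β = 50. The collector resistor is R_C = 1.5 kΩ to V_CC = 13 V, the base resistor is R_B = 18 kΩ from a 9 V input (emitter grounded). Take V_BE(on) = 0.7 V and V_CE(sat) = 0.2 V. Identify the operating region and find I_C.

Assume active: I_B = (9 − 0.7)/18 = 0.461 mA, giving I_C = β·I_B = 23.1 mA.
But then V_CE = 13 − 23.1×1.5 = -21.6 V < V_CE(sat) = 0.2 V — impossible in the active region.
So the transistor is saturated. With V_CE = 0.2 V, I_C = (V_CC − 0.2)/R_C = 12.8/1.5 = 8.53 mA.
Check: β·I_B = 23.1 mA > I_C = 8.53 mA, confirming saturation.

saturation; I_C ≈ 8.5 mA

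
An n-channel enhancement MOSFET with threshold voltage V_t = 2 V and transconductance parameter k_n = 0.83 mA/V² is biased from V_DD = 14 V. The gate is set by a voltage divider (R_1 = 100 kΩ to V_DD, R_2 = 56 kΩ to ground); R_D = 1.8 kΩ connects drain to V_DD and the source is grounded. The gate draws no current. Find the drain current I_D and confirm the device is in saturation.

V_G = V_DD·R_2/(R_1+R_2) = 14×56/156 = 5.03 V. With the source grounded, V_GS = V_G = 5.03 V.
Assume saturation: I_D = (k_n/2)(V_GS − V_t)² = (0.83/2)×(5.03 − 2)² = 0.415×3.03² = 3.8 mA.
V_DS = V_DD − I_D·R_D = 14 − 3.8×1.8 = 7.16 V.
Saturation requires V_DS ≥ V_GS − V_t = 3.03 V; 7.16 ≥ 3.03 ✓.

I_D ≈ 3.8 mA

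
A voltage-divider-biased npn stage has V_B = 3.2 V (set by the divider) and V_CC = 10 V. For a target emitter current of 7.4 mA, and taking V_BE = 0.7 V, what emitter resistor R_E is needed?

R_E ≈ 0.34 kΩ

V_E = V_B − V_BE = 3.2 − 0.7 = 2.5 V.
R_E = V_E / I_E = 2.5 / 7.4 = 0.338 kΩ.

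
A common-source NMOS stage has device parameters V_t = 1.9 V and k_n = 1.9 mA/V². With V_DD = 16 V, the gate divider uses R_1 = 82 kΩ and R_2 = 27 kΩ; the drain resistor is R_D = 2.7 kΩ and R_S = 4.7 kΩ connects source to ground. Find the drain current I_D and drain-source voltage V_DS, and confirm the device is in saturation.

V_G = V_DD·R_2/(R_1+R_2) = 16×27/109 = 3.96 V.
Assume saturation: I_D = (k_n/2)(V_GS − V_t)² with V_GS = V_G − I_D·R_S = 3.96 − 4.7·I_D.
Substituting gives 21·I_D² − 19.4·I_D + 4.04 = 0, with roots I_D = 0.316 or 0.609 mA.
The root I_D = 0.609 mA gives V_GS = 1.1 V ≤ V_t, so take I_D = 0.316 mA.
Then V_GS = 2.48 V and V_DS = V_DD − I_D(R_D+R_S) = 16 − 0.316×7.4 = 13.7 V.
Saturation requires V_DS ≥ V_GS − V_t = 0.577 V; 13.7 ≥ 0.577 ✓.

I_D ≈ 0.32 mA, V_DS ≈ 14 V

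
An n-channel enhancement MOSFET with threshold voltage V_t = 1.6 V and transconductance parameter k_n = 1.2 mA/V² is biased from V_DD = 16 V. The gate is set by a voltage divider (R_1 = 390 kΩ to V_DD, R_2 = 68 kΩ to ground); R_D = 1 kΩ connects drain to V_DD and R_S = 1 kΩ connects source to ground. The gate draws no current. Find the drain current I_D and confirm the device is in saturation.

I_D ≈ 0.2 mA

V_G = V_DD·R_2/(R_1+R_2) = 16×68/458 = 2.38 V.
Assume saturation: I_D = (k_n/2)(V_GS − V_t)² with V_GS = V_G − I_D·R_S = 2.38 − 1·I_D.
Substituting gives 0.6·I_D² − 1.93·I_D + 0.361 = 0, with roots I_D = 0.199 or 3.02 mA.
The root I_D = 3.02 mA gives V_GS = -0.643 V ≤ V_t, so take I_D = 0.199 mA.
Then V_GS = 2.18 V and V_DS = V_DD − I_D(R_D+R_S) = 16 − 0.199×2 = 15.6 V.
Saturation requires V_DS ≥ V_GS − V_t = 0.576 V; 15.6 ≥ 0.576 ✓.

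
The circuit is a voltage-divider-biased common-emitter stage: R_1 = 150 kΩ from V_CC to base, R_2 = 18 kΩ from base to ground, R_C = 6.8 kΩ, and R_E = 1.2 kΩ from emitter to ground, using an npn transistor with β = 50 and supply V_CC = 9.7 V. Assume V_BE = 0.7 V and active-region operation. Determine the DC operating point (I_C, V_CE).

Thevenize the base divider: V_Th = V_CC·R_2/(R_1+R_2) = 9.7×18/168 = 1.04 V, R_Th = R_1‖R_2 = 16.1 kΩ.
Base-emitter loop: V_Th = I_B·R_Th + V_BE + (β+1)I_B·R_E, so I_B = (1.04 − 0.7) / (16.1 + 51×1.2) = 0.00439 mA.
I_C = β·I_B = 50×0.00439 = 0.22 mA, and I_E = (β+1)I_B = 0.224 mA.
V_CE = V_CC − I_C·R_C − I_E·R_E = 9.7 − 0.22×6.8 − 0.224×1.2 = 7.94 V.
V_CE = 7.94 V > 0.2 V confirms active-region operation.

I_C ≈ 0.22 mA, V_CE ≈ 7.9 V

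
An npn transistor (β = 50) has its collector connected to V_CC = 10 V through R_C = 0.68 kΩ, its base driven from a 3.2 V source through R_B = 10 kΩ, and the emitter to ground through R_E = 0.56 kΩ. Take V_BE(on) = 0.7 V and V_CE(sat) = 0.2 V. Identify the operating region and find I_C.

active; I_C ≈ 3.2 mA

Assume active. Base-emitter loop: I_B = (V_BB − V_BE)/(R_B + (β+1)R_E) = (3.2 − 0.7)/(10 + 51×0.56) = 0.0648 mA.
I_C = β·I_B = 50×0.0648 = 3.24 mA.
V_CE = V_CC − I_C·R_C − I_E·R_E = 10 − 3.24×0.68 − 3.31×0.56 = 5.94 V > V_CE(sat), so the active-region assumption holds.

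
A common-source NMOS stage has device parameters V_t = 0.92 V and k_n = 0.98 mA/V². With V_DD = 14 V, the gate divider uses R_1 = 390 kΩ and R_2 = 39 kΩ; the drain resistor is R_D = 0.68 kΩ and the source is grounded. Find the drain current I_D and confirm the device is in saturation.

V_G = V_DD·R_2/(R_1+R_2) = 14×39/429 = 1.27 V. With the source grounded, V_GS = V_G = 1.27 V.
Assume saturation: I_D = (k_n/2)(V_GS − V_t)² = (0.98/2)×(1.27 − 0.92)² = 0.49×0.353² = 0.061 mA.
V_DS = V_DD − I_D·R_D = 14 − 0.061×0.68 = 14 V.
Saturation requires V_DS ≥ V_GS − V_t = 0.353 V; 14 ≥ 0.353 ✓.

I_D ≈ 0.061 mA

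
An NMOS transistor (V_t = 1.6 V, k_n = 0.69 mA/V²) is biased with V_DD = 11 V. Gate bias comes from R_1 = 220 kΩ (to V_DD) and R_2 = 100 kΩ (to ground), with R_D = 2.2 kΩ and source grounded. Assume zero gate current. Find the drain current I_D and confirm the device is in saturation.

I_D ≈ 1.2 mA

V_G = V_DD·R_2/(R_1+R_2) = 11×100/320 = 3.44 V. With the source grounded, V_GS = V_G = 3.44 V.
Assume saturation: I_D = (k_n/2)(V_GS − V_t)² = (0.69/2)×(3.44 − 1.6)² = 0.345×1.84² = 1.16 mA.
V_DS = V_DD − I_D·R_D = 11 − 1.16×2.2 = 8.44 V.
Saturation requires V_DS ≥ V_GS − V_t = 1.84 V; 8.44 ≥ 1.84 ✓.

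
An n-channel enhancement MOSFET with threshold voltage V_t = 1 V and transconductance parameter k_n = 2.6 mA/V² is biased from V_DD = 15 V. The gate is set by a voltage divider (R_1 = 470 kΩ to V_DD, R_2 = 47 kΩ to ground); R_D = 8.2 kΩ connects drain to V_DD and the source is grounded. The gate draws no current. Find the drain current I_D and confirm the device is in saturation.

V_G = V_DD·R_2/(R_1+R_2) = 15×47/517 = 1.36 V. With the source grounded, V_GS = V_G = 1.36 V.
Assume saturation: I_D = (k_n/2)(V_GS − V_t)² = (2.6/2)×(1.36 − 1)² = 1.3×0.364² = 0.172 mA.
V_DS = V_DD − I_D·R_D = 15 − 0.172×8.2 = 13.6 V.
Saturation requires V_DS ≥ V_GS − V_t = 0.364 V; 13.6 ≥ 0.364 ✓.

I_D ≈ 0.17 mA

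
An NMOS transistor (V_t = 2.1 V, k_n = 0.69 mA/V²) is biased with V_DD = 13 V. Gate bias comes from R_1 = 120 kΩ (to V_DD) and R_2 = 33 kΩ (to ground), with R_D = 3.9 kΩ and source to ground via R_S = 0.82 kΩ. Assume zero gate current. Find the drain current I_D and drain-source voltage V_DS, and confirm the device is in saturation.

I_D ≈ 0.12 mA, V_DS ≈ 12 V

V_G = V_DD·R_2/(R_1+R_2) = 13×33/153 = 2.8 V.
Assume saturation: I_D = (k_n/2)(V_GS − V_t)² with V_GS = V_G − I_D·R_S = 2.8 − 0.82·I_D.
Substituting gives 0.232·I_D² − 1.4·I_D + 0.171 = 0, with roots I_D = 0.125 or 5.9 mA.
The root I_D = 5.9 mA gives V_GS = -2.04 V ≤ V_t, so take I_D = 0.125 mA.
Then V_GS = 2.7 V and V_DS = V_DD − I_D(R_D+R_S) = 13 − 0.125×4.72 = 12.4 V.
Saturation requires V_DS ≥ V_GS − V_t = 0.602 V; 12.4 ≥ 0.602 ✓.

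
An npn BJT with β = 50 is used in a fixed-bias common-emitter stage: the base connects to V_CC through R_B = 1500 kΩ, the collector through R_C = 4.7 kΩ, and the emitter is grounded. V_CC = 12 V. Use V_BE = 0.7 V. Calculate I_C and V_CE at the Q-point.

I_C ≈ 0.38 mA, V_CE ≈ 10 V

Base loop: V_CC = I_B·R_B + V_BE, so I_B = (12 − 0.7)/1500 kΩ = 0.00753 mA.
In the active region I_C = β·I_B = 50 × 0.00753 = 0.377 mA.
Collector loop: V_CE = V_CC − I_C·R_C = 12 − 0.377×4.7 = 10.2 V.
Since V_CE = 10.2 V > V_CE(sat) ≈ 0.2 V, the transistor is in the active region as assumed.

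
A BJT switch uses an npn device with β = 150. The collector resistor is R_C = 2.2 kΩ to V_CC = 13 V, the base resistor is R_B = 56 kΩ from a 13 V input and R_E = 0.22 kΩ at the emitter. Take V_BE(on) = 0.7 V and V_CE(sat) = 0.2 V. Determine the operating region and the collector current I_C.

saturation; I_C ≈ 5.3 mA

Assume active: I_B = (13 − 0.7)/(56 + 151×0.22) = 0.138 mA, I_C = β·I_B = 20.7 mA.
Then V_CE = 13 − 20.7×2.2 − 20.8×0.22 = -37.1 V < 0.2 V — the active assumption fails.
Re-solve with V_CE = 0.2 V. KCL at the emitter: V_E/R_E = (V_BB−0.7−V_E)/R_B + (V_CC−0.2−V_E)/R_C, giving V_E = 1.2 V.
I_C = (V_CC − 0.2 − V_E)/R_C = (12.8 − 1.2)/2.2 = 5.27 mA.
Check: I_B = (12.3 − 1.2)/56 = 0.198 mA, and β·I_B = 29.7 mA > I_C, confirming saturation.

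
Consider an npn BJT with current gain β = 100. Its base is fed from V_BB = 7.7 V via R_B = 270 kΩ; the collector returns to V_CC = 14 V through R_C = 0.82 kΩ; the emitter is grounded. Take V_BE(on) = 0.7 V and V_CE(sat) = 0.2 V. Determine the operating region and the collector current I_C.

active; I_C ≈ 2.6 mA

Assume active. Base-emitter loop: I_B = (V_BB − V_BE)/R_B = (7.7 − 0.7)/270 = 0.0259 mA.
I_C = β·I_B = 100×0.0259 = 2.59 mA.
V_CE = V_CC − I_C·R_C = 14 − 2.59×0.82 = 11.9 V > V_CE(sat), so the active-region assumption holds.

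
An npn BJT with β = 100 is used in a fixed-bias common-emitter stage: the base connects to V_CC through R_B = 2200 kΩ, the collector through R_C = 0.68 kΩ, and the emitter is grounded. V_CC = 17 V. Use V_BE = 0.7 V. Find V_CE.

Base loop: V_CC = I_B·R_B + V_BE, so I_B = (17 − 0.7)/2200 kΩ = 0.00741 mA.
In the active region I_C = β·I_B = 100 × 0.00741 = 0.741 mA.
Collector loop: V_CE = V_CC − I_C·R_C = 17 − 0.741×0.68 = 16.5 V.
Since V_CE = 16.5 V > V_CE(sat) ≈ 0.2 V, the transistor is in the active region as assumed.

V_CE ≈ 16 V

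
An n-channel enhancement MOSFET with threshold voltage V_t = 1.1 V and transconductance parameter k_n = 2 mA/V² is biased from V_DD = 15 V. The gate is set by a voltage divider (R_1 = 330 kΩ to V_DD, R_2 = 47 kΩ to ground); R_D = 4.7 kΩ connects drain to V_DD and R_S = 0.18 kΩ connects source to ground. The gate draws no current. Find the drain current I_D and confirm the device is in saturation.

I_D ≈ 0.47 mA

V_G = V_DD·R_2/(R_1+R_2) = 15×47/377 = 1.87 V.
Assume saturation: I_D = (k_n/2)(V_GS − V_t)² with V_GS = V_G − I_D·R_S = 1.87 − 0.18·I_D.
Substituting gives 0.0324·I_D² − 1.28·I_D + 0.593 = 0, with roots I_D = 0.47 or 39 mA.
The root I_D = 39 mA gives V_GS = -5.14 V ≤ V_t, so take I_D = 0.47 mA.
Then V_GS = 1.79 V and V_DS = V_DD − I_D(R_D+R_S) = 15 − 0.47×4.88 = 12.7 V.
Saturation requires V_DS ≥ V_GS − V_t = 0.685 V; 12.7 ≥ 0.685 ✓.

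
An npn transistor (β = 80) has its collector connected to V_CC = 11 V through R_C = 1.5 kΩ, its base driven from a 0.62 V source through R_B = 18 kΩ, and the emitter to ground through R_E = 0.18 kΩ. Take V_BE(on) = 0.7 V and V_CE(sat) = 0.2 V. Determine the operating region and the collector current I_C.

V_BB = 0.62 V ≤ V_BE(on) = 0.7 V, so the base-emitter junction is not forward biased.
The transistor is in cutoff: I_B = I_C = 0.

cutoff; I_C ≈ 0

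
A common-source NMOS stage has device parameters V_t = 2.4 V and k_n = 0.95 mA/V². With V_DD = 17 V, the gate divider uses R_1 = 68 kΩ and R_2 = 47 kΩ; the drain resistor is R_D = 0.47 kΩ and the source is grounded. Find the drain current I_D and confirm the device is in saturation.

I_D ≈ 9.8 mA

V_G = V_DD·R_2/(R_1+R_2) = 17×47/115 = 6.95 V. With the source grounded, V_GS = V_G = 6.95 V.
Assume saturation: I_D = (k_n/2)(V_GS − V_t)² = (0.95/2)×(6.95 − 2.4)² = 0.475×4.55² = 9.82 mA.
V_DS = V_DD − I_D·R_D = 17 − 9.82×0.47 = 12.4 V.
Saturation requires V_DS ≥ V_GS − V_t = 4.55 V; 12.4 ≥ 4.55 ✓.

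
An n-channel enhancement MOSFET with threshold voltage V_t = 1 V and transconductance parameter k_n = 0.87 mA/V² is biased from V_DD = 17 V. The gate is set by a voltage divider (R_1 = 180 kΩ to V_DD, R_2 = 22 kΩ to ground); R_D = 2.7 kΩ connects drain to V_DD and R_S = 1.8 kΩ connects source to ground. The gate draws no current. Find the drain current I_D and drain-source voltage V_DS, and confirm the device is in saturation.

I_D ≈ 0.15 mA, V_DS ≈ 16 V

V_G = V_DD·R_2/(R_1+R_2) = 17×22/202 = 1.85 V.
Assume saturation: I_D = (k_n/2)(V_GS − V_t)² with V_GS = V_G − I_D·R_S = 1.85 − 1.8·I_D.
Substituting gives 1.41·I_D² − 2.33·I_D + 0.315 = 0, with roots I_D = 0.148 or 1.51 mA.
The root I_D = 1.51 mA gives V_GS = -0.861 V ≤ V_t, so take I_D = 0.148 mA.
Then V_GS = 1.58 V and V_DS = V_DD − I_D(R_D+R_S) = 17 − 0.148×4.5 = 16.3 V.
Saturation requires V_DS ≥ V_GS − V_t = 0.584 V; 16.3 ≥ 0.584 ✓.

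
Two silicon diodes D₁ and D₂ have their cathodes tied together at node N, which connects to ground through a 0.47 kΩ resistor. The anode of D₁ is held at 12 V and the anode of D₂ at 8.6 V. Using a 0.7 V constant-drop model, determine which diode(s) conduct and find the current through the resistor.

Only D₁ conducts; I_R ≈ 24 mA

Assume both conduct. Then node N would need to be at both 12−0.7 = 11.3 V and 8.6−0.7 = 7.9 V, which is impossible.
Assume only D₁ conducts: V_N = 12 − 0.7 = 11.3 V, so I_R = 11.3/0.47 = 24 mA.
Check D₂: its anode-to-cathode voltage is 8.6 − 11.3 = -2.7 V < 0.7 V, so it is off. The assumption is consistent.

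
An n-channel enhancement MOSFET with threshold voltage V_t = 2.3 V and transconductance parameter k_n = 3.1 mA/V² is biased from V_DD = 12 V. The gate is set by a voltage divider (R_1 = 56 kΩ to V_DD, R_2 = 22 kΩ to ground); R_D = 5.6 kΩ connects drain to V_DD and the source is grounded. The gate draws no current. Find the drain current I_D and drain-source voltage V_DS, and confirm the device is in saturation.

V_G = V_DD·R_2/(R_1+R_2) = 12×22/78 = 3.38 V. With the source grounded, V_GS = V_G = 3.38 V.
Assume saturation: I_D = (k_n/2)(V_GS − V_t)² = (3.1/2)×(3.38 − 2.3)² = 1.55×1.08² = 1.82 mA.
V_DS = V_DD − I_D·R_D = 12 − 1.82×5.6 = 1.79 V.
Saturation requires V_DS ≥ V_GS − V_t = 1.08 V; 1.79 ≥ 1.08 ✓.

I_D ≈ 1.8 mA, V_DS ≈ 1.8 V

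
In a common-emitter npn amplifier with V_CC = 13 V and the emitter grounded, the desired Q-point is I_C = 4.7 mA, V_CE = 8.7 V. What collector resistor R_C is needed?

Collector loop: V_CC = I_C·R_C + V_CE.
R_C = (V_CC − V_CE)/I_C = (13 − 8.7)/4.7 = 0.915 kΩ.

R_C ≈ 0.91 kΩ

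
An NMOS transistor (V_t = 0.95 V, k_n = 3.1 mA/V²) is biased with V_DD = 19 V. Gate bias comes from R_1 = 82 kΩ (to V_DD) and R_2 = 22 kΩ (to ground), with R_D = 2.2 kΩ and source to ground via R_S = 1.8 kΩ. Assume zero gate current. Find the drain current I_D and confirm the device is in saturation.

V_G = V_DD·R_2/(R_1+R_2) = 19×22/104 = 4.02 V.
Assume saturation: I_D = (k_n/2)(V_GS − V_t)² with V_GS = V_G − I_D·R_S = 4.02 − 1.8·I_D.
Substituting gives 5.02·I_D² − 18.1·I_D + 14.6 = 0, with roots I_D = 1.21 or 2.4 mA.
The root I_D = 2.4 mA gives V_GS = -0.293 V ≤ V_t, so take I_D = 1.21 mA.
Then V_GS = 1.83 V and V_DS = V_DD − I_D(R_D+R_S) = 19 − 1.21×4 = 14.1 V.
Saturation requires V_DS ≥ V_GS − V_t = 0.885 V; 14.1 ≥ 0.885 ✓.

I_D ≈ 1.2 mA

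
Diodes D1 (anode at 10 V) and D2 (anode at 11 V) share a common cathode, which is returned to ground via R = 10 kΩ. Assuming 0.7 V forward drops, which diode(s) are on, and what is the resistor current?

Assume both conduct. Then node N would need to be at both 10−0.7 = 9.3 V and 11−0.7 = 10.3 V, which is impossible.
Assume only D2 conducts: V_N = 11 − 0.7 = 10.3 V, so I_R = 10.3/10 = 1.03 mA.
Check D1: its anode-to-cathode voltage is 10 − 10.3 = -0.3 V < 0.7 V, so it is off. The assumption is consistent.

Only D2 conducts; I_R ≈ 1 mA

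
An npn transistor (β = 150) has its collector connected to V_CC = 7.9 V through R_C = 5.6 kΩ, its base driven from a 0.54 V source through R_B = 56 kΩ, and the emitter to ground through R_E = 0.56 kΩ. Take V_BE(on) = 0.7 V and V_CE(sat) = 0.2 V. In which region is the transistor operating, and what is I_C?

V_BB = 0.54 V ≤ V_BE(on) = 0.7 V, so the base-emitter junction is not forward biased.
The transistor is in cutoff: I_B = I_C = 0.

cutoff; I_C ≈ 0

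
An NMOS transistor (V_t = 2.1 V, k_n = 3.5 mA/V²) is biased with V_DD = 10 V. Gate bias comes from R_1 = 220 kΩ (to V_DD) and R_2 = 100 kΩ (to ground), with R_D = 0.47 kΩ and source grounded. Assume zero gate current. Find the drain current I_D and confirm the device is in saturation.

V_G = V_DD·R_2/(R_1+R_2) = 10×100/320 = 3.12 V. With the source grounded, V_GS = V_G = 3.12 V.
Assume saturation: I_D = (k_n/2)(V_GS − V_t)² = (3.5/2)×(3.12 − 2.1)² = 1.75×1.02² = 1.84 mA.
V_DS = V_DD − I_D·R_D = 10 − 1.84×0.47 = 9.14 V.
Saturation requires V_DS ≥ V_GS − V_t = 1.02 V; 9.14 ≥ 1.02 ✓.

I_D ≈ 1.8 mA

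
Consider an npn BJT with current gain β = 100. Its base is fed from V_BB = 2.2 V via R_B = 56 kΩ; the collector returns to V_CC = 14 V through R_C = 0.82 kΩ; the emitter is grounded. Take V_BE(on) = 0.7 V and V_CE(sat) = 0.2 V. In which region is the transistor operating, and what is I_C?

Assume active. Base-emitter loop: I_B = (V_BB − V_BE)/R_B = (2.2 − 0.7)/56 = 0.0268 mA.
I_C = β·I_B = 100×0.0268 = 2.68 mA.
V_CE = V_CC − I_C·R_C = 14 − 2.68×0.82 = 11.8 V > V_CE(sat), so the active-region assumption holds.

active; I_C ≈ 2.7 mA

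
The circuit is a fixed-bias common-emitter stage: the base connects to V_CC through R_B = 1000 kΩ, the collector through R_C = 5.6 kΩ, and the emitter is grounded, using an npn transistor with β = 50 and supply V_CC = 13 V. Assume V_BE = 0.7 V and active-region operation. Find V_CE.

V_CE ≈ 9.6 V

Base loop: V_CC = I_B·R_B + V_BE, so I_B = (13 − 0.7)/1000 kΩ = 0.0123 mA.
In the active region I_C = β·I_B = 50 × 0.0123 = 0.615 mA.
Collector loop: V_CE = V_CC − I_C·R_C = 13 − 0.615×5.6 = 9.56 V.
Since V_CE = 9.56 V > V_CE(sat) ≈ 0.2 V, the transistor is in the active region as assumed.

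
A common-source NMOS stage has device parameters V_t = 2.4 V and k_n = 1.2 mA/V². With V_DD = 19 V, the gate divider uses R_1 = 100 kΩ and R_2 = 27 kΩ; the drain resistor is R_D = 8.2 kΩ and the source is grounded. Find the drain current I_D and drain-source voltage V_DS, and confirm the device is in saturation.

I_D ≈ 1.6 mA, V_DS ≈ 5.8 V

V_G = V_DD·R_2/(R_1+R_2) = 19×27/127 = 4.04 V. With the source grounded, V_GS = V_G = 4.04 V.
Assume saturation: I_D = (k_n/2)(V_GS − V_t)² = (1.2/2)×(4.04 − 2.4)² = 0.6×1.64² = 1.61 mA.
V_DS = V_DD − I_D·R_D = 19 − 1.61×8.2 = 5.78 V.
Saturation requires V_DS ≥ V_GS − V_t = 1.64 V; 5.78 ≥ 1.64 ✓.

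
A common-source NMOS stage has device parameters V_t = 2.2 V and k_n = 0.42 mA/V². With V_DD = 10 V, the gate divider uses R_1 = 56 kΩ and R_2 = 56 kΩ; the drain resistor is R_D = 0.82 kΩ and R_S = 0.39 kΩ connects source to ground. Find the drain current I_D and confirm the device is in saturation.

I_D ≈ 1.2 mA

V_G = V_DD·R_2/(R_1+R_2) = 10×56/112 = 5 V.
Assume saturation: I_D = (k_n/2)(V_GS − V_t)² with V_GS = V_G − I_D·R_S = 5 − 0.39·I_D.
Substituting gives 0.0319·I_D² − 1.46·I_D + 1.65 = 0, with roots I_D = 1.16 or 44.5 mA.
The root I_D = 44.5 mA gives V_GS = -12.4 V ≤ V_t, so take I_D = 1.16 mA.
Then V_GS = 4.55 V and V_DS = V_DD − I_D(R_D+R_S) = 10 − 1.16×1.21 = 8.6 V.
Saturation requires V_DS ≥ V_GS − V_t = 2.35 V; 8.6 ≥ 2.35 ✓.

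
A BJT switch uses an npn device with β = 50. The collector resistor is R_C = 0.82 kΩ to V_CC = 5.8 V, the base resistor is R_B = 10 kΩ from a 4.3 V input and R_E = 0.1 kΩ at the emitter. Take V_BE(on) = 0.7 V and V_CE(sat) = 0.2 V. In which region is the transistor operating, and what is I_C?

Assume active: I_B = (4.3 − 0.7)/(10 + 51×0.1) = 0.238 mA, I_C = β·I_B = 11.9 mA.
Then V_CE = 5.8 − 11.9×0.82 − 12.2×0.1 = -5.19 V < 0.2 V — the active assumption fails.
Re-solve with V_CE = 0.2 V. KCL at the emitter: V_E/R_E = (V_BB−0.7−V_E)/R_B + (V_CC−0.2−V_E)/R_C, giving V_E = 0.635 V.
I_C = (V_CC − 0.2 − V_E)/R_C = (5.6 − 0.635)/0.82 = 6.05 mA.
Check: I_B = (3.6 − 0.635)/10 = 0.296 mA, and β·I_B = 14.8 mA > I_C, confirming saturation.

saturation; I_C ≈ 6.1 mA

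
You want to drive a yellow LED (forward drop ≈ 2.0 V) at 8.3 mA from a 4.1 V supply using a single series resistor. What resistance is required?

The resistor drops V_S − V_D = 4.1 − 2.0 = 2.1 V at 8.3 mA.
R = 2.1 V / 8.3 mA = 0.253 kΩ.

R ≈ 0.25 kΩ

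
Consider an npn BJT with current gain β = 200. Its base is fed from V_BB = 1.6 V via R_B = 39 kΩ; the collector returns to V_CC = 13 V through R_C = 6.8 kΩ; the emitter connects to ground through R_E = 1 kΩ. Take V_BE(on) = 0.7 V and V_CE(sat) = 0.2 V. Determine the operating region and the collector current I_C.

active; I_C ≈ 0.75 mA

Assume active. Base-emitter loop: I_B = (V_BB − V_BE)/(R_B + (β+1)R_E) = (1.6 − 0.7)/(39 + 201×1) = 0.00375 mA.
I_C = β·I_B = 200×0.00375 = 0.75 mA.
V_CE = V_CC − I_C·R_C − I_E·R_E = 13 − 0.75×6.8 − 0.754×1 = 7.15 V > V_CE(sat), so the active-region assumption holds.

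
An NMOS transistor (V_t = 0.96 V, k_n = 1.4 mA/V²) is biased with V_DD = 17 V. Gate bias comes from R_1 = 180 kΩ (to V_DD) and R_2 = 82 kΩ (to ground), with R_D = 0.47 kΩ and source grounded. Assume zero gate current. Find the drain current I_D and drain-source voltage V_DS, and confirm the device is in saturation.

I_D ≈ 13 mA, V_DS ≈ 11 V

V_G = V_DD·R_2/(R_1+R_2) = 17×82/262 = 5.32 V. With the source grounded, V_GS = V_G = 5.32 V.
Assume saturation: I_D = (k_n/2)(V_GS − V_t)² = (1.4/2)×(5.32 − 0.96)² = 0.7×4.36² = 13.3 mA.
V_DS = V_DD − I_D·R_D = 17 − 13.3×0.47 = 10.7 V.
Saturation requires V_DS ≥ V_GS − V_t = 4.36 V; 10.7 ≥ 4.36 ✓.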